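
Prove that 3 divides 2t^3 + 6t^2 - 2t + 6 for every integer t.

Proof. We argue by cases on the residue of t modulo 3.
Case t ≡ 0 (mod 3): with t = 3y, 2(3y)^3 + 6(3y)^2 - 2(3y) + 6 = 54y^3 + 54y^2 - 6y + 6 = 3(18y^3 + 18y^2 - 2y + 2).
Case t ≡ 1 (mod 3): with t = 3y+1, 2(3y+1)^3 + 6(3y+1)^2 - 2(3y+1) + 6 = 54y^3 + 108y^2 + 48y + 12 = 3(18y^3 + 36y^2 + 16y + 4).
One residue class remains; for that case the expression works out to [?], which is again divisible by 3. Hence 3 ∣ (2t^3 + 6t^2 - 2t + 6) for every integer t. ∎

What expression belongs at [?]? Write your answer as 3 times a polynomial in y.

The residues treated are {0, 1}, so the missing case is t ≡ 2 (mod 3); write t = 3y+2.
Then 2(3y+2)^3 + 6(3y+2)^2 - 2(3y+2) + 6 = 54y^3 + 162y^2 + 138y + 42 = 3(18y^3 + 54y^2 + 46y + 14).

3(18y^3 + 54y^2 + 46y + 14)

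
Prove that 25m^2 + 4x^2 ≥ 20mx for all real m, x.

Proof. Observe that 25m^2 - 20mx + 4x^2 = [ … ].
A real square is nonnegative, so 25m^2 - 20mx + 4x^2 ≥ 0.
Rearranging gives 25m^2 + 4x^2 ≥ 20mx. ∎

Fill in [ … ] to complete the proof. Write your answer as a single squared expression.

(5m - 2x)^2

The leading and trailing coefficients are 5^2 and 2^2, and 20 = 2·5·2, so the trinomial is (5m - 2x)^2.
Hence 25m^2 - 20mx + 4x^2 ≥ 0.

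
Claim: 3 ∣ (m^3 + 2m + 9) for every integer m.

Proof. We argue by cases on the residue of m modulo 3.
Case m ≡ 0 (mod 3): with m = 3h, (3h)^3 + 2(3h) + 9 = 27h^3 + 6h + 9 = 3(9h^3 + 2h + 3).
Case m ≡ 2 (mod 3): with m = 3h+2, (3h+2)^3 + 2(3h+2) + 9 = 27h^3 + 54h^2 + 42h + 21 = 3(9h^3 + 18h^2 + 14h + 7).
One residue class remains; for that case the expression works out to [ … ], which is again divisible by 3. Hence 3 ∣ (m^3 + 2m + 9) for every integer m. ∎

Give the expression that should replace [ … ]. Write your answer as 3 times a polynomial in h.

Only m ≡ 1 (mod 3) is unaccounted for. Put m = 3h+1:
(3h+1)^3 + 2(3h+1) + 9 expands to 27h^3 + 27h^2 + 15h + 12,
and factoring out 3 leaves 3(9h^3 + 9h^2 + 5h + 4).

3(9h^3 + 9h^2 + 5h + 4)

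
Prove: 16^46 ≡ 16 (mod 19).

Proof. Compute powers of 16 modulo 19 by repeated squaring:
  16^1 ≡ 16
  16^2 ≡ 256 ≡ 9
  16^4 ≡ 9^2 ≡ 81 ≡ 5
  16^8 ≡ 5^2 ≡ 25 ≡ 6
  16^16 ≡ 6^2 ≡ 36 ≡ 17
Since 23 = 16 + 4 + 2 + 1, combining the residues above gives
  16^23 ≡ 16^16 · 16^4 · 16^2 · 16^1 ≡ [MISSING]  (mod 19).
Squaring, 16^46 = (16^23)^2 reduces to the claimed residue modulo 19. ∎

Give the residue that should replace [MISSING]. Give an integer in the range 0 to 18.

4

16^16 · 16^4 · 16^2 · 16^1 ≡ 17 · 5 · 9 · 16 = 12240.
12240 mod 19 = 4, so 16^23 ≡ 4 (mod 19).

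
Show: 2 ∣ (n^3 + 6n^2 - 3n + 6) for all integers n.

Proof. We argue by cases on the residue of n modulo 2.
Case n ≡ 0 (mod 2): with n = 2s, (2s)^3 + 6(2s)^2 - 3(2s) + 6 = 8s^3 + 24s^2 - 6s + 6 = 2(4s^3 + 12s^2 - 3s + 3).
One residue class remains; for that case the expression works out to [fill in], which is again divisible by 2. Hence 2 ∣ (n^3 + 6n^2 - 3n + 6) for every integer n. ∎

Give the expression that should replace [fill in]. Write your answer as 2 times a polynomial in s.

The residues treated are {0}, so the missing case is n ≡ 1 (mod 2); write n = 2s+1.
Then (2s+1)^3 + 6(2s+1)^2 - 3(2s+1) + 6 = 8s^3 + 36s^2 + 24s + 10 = 2(4s^3 + 18s^2 + 12s + 5).

2(4s^3 + 18s^2 + 12s + 5)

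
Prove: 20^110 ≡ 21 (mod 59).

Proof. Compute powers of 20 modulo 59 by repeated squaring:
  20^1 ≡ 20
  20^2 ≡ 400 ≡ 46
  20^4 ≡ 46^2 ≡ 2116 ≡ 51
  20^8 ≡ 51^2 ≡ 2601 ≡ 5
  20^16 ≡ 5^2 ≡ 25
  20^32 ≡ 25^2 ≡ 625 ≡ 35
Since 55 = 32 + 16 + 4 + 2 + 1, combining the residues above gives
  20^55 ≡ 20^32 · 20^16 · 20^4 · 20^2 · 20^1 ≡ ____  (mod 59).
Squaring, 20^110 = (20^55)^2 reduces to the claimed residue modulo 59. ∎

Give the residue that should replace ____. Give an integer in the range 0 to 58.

20^32 · 20^16 · 20^4 · 20^2 · 20^1 ≡ 35 · 25 · 51 · 46 · 20 = 41055000.
41055000 mod 59 = 27, so 20^55 ≡ 27 (mod 59).

27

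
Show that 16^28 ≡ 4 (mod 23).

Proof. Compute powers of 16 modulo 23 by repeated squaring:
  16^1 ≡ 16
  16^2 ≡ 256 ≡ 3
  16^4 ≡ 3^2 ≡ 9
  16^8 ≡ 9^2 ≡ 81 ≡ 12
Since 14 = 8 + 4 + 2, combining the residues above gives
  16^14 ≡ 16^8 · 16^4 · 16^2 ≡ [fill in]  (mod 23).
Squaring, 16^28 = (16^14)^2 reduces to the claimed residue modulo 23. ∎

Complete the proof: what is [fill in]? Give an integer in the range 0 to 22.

2

16^8 · 16^4 · 16^2 ≡ 12 · 9 · 3 = 324.
324 mod 23 = 2, so 16^14 ≡ 2 (mod 23).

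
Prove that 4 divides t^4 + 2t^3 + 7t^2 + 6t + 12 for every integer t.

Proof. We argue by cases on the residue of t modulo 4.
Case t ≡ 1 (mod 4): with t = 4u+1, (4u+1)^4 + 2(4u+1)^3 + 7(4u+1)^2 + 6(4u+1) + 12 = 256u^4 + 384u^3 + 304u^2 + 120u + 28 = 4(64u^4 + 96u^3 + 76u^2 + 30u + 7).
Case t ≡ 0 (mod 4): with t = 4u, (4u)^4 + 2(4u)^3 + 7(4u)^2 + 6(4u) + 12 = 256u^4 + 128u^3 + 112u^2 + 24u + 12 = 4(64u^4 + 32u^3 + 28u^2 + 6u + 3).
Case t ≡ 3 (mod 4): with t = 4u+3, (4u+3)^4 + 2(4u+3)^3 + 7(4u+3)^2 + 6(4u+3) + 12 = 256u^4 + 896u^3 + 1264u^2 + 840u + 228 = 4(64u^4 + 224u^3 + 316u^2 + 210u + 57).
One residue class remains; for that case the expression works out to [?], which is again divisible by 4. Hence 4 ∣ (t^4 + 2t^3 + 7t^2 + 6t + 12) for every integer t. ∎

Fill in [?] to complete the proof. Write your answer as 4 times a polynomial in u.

The residues treated are {1, 0, 3}, so the missing case is t ≡ 2 (mod 4); write t = 4u+2.
Then (4u+2)^4 + 2(4u+2)^3 + 7(4u+2)^2 + 6(4u+2) + 12 = 256u^4 + 640u^3 + 688u^2 + 360u + 84 = 4(64u^4 + 160u^3 + 172u^2 + 90u + 21).

4(64u^4 + 160u^3 + 172u^2 + 90u + 21)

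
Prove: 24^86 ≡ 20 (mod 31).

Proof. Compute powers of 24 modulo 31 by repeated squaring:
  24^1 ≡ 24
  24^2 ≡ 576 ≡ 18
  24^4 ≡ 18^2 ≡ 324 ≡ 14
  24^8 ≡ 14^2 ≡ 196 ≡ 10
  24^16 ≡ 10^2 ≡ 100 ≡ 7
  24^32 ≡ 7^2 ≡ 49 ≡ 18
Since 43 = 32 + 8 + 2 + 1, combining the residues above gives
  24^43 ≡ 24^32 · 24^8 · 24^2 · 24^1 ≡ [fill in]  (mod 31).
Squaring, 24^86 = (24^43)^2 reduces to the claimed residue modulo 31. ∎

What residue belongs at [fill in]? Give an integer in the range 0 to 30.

Multiply the listed residues: 18 · 10 · 18 · 24 = 180 → 3240 → 77760.
Reducing modulo 31: 77760 = 2508·31 + 12, so 24^43 ≡ 12.

12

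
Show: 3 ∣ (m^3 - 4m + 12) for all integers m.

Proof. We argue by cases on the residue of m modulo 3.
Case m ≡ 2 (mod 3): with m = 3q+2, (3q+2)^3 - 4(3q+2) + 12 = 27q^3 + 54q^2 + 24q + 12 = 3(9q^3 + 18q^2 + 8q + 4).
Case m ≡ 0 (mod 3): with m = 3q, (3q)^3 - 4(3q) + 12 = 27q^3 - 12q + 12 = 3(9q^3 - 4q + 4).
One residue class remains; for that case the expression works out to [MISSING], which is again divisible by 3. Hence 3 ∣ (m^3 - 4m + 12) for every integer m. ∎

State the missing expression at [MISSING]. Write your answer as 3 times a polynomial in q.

The residues treated are {2, 0}, so the missing case is m ≡ 1 (mod 3); write m = 3q+1.
Then (3q+1)^3 - 4(3q+1) + 12 = 27q^3 + 27q^2 - 3q + 9 = 3(9q^3 + 9q^2 - q + 3).

3(9q^3 + 9q^2 - q + 3)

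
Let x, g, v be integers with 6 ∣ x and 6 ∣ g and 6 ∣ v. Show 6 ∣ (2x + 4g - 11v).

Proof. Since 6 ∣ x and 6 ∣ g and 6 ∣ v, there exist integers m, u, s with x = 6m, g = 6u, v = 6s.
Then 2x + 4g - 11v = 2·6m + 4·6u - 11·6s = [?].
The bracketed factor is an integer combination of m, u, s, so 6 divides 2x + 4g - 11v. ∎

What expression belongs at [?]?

6(2m - 11s + 4u)

Each term has a factor of 6: 2·6m + 4·6u - 11·6s = 6·(2m - 11s + 4u).
Since 2m - 11s + 4u is an integer, 6 ∣ (2x + 4g - 11v).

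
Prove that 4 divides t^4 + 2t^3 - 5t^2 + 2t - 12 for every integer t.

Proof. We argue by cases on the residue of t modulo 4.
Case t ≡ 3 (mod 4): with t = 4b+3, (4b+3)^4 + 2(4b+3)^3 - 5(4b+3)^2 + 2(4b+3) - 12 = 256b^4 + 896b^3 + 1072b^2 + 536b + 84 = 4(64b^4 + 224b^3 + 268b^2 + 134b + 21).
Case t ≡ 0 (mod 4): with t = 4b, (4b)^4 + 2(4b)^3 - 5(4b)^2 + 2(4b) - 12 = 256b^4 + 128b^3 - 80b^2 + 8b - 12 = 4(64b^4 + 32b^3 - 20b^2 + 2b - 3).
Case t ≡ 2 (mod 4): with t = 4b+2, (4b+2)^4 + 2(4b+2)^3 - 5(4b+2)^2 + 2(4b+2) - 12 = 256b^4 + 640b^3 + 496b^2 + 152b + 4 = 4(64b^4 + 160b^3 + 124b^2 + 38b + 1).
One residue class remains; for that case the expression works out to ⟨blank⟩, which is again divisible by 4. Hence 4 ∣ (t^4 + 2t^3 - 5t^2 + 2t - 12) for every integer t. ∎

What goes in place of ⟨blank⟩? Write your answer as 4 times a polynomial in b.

4(64b^4 + 96b^3 + 28b^2 + 2b - 3)

Only t ≡ 1 (mod 4) is unaccounted for. Put t = 4b+1:
(4b+1)^4 + 2(4b+1)^3 - 5(4b+1)^2 + 2(4b+1) - 12 expands to 256b^4 + 384b^3 + 112b^2 + 8b - 12,
and factoring out 4 leaves 4(64b^4 + 96b^3 + 28b^2 + 2b - 3).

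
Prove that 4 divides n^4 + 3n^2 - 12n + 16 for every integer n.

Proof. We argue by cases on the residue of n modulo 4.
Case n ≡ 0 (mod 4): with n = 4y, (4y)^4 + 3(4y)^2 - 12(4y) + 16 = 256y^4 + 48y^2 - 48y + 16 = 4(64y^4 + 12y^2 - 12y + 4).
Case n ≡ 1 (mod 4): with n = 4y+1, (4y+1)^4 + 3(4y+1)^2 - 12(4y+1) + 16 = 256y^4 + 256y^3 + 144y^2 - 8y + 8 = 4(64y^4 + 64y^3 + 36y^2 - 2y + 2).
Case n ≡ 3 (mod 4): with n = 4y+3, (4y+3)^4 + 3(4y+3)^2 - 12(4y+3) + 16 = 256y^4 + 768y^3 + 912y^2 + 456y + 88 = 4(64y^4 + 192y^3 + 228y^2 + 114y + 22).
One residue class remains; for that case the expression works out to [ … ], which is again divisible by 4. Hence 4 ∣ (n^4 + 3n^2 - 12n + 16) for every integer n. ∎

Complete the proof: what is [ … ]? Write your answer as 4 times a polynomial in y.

4(64y^4 + 128y^3 + 108y^2 + 32y + 5)

Only n ≡ 2 (mod 4) is unaccounted for. Put n = 4y+2:
(4y+2)^4 + 3(4y+2)^2 - 12(4y+2) + 16 expands to 256y^4 + 512y^3 + 432y^2 + 128y + 20,
and factoring out 4 leaves 4(64y^4 + 128y^3 + 108y^2 + 32y + 5).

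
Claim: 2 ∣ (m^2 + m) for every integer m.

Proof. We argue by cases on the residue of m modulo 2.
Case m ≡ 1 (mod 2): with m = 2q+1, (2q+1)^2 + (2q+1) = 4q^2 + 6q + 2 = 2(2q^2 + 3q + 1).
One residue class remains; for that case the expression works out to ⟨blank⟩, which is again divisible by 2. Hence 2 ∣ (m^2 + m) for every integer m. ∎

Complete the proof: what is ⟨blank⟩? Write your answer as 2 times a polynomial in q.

2(2q^2 + q)

Only m ≡ 0 (mod 2) is unaccounted for. Put m = 2q:
(2q)^2 + (2q) expands to 4q^2 + 2q,
and factoring out 2 leaves 2(2q^2 + q).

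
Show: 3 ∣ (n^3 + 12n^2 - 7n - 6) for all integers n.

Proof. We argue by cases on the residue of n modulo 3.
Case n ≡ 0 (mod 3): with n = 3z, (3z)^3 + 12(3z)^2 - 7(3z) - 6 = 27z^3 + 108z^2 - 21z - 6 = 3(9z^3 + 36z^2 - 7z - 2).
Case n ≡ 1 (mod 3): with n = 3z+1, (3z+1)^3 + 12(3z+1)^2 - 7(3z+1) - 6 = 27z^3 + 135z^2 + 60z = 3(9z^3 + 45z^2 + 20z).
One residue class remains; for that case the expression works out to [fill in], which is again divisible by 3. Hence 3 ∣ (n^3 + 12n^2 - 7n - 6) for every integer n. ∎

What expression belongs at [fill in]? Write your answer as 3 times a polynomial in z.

3(9z^3 + 54z^2 + 53z + 12)

The residues treated are {0, 1}, so the missing case is n ≡ 2 (mod 3); write n = 3z+2.
Then (3z+2)^3 + 12(3z+2)^2 - 7(3z+2) - 6 = 27z^3 + 162z^2 + 159z + 36 = 3(9z^3 + 54z^2 + 53z + 12).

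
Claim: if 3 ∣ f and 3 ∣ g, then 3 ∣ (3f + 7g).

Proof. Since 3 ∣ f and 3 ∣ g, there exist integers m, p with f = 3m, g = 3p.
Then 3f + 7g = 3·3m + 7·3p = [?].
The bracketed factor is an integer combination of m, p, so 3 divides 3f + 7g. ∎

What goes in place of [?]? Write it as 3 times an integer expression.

3(3m + 7p)

Each term has a factor of 3: 3·3m + 7·3p = 3·(3m + 7p).
Since 3m + 7p is an integer, 3 ∣ (3f + 7g).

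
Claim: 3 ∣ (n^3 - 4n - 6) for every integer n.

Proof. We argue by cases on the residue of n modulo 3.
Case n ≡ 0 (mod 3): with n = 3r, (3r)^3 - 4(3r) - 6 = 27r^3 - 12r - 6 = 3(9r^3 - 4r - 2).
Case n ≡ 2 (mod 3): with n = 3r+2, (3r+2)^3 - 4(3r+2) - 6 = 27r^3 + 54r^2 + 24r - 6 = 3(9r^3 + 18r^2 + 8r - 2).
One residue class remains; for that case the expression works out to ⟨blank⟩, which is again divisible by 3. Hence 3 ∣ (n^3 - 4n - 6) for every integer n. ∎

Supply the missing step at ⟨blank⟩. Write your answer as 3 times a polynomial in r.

3(9r^3 + 9r^2 - r - 3)

Only n ≡ 1 (mod 3) is unaccounted for. Put n = 3r+1:
(3r+1)^3 - 4(3r+1) - 6 expands to 27r^3 + 27r^2 - 3r - 9,
and factoring out 3 leaves 3(9r^3 + 9r^2 - r - 3).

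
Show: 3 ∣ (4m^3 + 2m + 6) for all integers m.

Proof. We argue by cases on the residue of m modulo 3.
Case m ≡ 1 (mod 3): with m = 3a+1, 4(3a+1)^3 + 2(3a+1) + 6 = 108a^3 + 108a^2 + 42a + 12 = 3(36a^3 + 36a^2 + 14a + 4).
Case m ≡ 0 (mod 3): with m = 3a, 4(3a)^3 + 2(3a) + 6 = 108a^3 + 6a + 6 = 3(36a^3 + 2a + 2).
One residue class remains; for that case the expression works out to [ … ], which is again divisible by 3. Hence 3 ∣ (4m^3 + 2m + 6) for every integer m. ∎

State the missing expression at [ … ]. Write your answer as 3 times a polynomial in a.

3(36a^3 + 72a^2 + 50a + 14)

The residues treated are {1, 0}, so the missing case is m ≡ 2 (mod 3); write m = 3a+2.
Then 4(3a+2)^3 + 2(3a+2) + 6 = 108a^3 + 216a^2 + 150a + 42 = 3(36a^3 + 72a^2 + 50a + 14).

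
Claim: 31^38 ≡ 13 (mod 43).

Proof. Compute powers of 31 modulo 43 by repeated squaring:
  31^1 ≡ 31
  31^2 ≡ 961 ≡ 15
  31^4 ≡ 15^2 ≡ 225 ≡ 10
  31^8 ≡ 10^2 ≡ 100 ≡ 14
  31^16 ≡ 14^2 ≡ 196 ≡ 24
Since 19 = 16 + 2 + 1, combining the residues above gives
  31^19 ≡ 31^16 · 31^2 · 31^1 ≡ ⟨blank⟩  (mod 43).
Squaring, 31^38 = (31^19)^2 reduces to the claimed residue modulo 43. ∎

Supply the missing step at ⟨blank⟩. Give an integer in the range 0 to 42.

23

31^16 · 31^2 · 31^1 ≡ 24 · 15 · 31 = 11160.
11160 mod 43 = 23, so 31^19 ≡ 23 (mod 43).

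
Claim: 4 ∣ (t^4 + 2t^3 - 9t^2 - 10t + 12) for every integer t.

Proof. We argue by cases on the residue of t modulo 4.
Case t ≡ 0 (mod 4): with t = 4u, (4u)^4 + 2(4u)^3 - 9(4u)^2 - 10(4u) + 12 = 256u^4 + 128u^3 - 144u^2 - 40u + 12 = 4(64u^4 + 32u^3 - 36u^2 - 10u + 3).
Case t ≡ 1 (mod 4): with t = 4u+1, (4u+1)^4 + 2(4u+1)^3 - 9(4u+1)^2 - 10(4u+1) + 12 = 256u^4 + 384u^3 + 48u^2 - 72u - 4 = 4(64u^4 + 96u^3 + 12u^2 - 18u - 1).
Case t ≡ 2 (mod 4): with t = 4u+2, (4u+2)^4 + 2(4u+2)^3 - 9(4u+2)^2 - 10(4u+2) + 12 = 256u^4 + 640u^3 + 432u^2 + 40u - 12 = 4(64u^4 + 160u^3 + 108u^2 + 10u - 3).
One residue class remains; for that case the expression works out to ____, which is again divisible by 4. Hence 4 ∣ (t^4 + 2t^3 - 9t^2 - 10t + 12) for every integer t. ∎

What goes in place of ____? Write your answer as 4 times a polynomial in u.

The residues treated are {0, 1, 2}, so the missing case is t ≡ 3 (mod 4); write t = 4u+3.
Then (4u+3)^4 + 2(4u+3)^3 - 9(4u+3)^2 - 10(4u+3) + 12 = 256u^4 + 896u^3 + 1008u^2 + 392u + 36 = 4(64u^4 + 224u^3 + 252u^2 + 98u + 9).

4(64u^4 + 224u^3 + 252u^2 + 98u + 9)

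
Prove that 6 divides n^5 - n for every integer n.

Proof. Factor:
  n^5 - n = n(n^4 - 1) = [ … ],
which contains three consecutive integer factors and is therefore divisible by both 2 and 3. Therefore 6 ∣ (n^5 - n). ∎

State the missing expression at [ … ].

n^4 - 1 = (n^2 - 1)(n^2 + 1), and n^2 - 1 = (n-1)(n+1).
So n(n^4 - 1) = (n - 1)n(n + 1)(n^2 + 1).

(n - 1)n(n + 1)(n^2 + 1)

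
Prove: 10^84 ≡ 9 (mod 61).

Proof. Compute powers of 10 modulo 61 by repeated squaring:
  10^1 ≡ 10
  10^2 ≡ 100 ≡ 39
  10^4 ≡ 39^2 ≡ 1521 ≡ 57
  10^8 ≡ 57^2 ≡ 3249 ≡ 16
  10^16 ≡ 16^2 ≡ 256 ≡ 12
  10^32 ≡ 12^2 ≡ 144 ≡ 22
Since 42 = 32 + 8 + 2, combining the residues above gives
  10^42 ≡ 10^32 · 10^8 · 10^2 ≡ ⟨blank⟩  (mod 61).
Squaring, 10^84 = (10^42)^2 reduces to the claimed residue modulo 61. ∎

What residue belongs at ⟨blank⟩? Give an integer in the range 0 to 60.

Multiply the listed residues: 22 · 16 · 39 = 352 → 13728.
Reducing modulo 61: 13728 = 225·61 + 3, so 10^42 ≡ 3.

3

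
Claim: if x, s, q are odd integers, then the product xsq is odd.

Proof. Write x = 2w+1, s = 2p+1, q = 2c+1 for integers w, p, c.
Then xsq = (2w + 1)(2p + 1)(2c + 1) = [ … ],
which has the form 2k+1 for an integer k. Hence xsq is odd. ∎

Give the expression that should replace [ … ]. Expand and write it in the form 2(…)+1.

(2w + 1)(2p + 1)(2c + 1) = 8cpw + 4cp + 4cw + 2c + 4pw + 2p + 2w + 1
= 2(4cpw + 2cp + 2cw + c + 2pw + p + w) + 1.
Since 4cpw + 2cp + 2cw + c + 2pw + p + w is an integer, the product is of the form 2k+1 for an integer k.

2(4cpw + 2cp + 2cw + c + 2pw + p + w) + 1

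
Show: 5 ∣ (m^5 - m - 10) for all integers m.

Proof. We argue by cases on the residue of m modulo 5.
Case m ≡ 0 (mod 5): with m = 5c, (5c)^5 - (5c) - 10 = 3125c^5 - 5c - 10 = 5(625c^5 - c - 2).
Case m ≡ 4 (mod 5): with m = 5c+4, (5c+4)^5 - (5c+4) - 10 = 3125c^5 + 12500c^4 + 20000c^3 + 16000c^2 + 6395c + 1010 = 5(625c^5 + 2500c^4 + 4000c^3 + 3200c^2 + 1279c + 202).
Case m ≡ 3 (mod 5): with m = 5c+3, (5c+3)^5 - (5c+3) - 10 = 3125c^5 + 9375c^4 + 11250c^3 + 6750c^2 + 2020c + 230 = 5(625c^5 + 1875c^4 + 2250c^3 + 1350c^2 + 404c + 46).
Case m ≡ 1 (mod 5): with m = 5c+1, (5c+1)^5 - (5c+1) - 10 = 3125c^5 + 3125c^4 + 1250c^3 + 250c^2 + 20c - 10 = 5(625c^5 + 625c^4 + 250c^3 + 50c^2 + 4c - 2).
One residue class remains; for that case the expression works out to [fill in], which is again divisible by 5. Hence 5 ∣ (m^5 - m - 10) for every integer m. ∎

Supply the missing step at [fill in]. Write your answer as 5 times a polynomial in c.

The residues treated are {0, 4, 3, 1}, so the missing case is m ≡ 2 (mod 5); write m = 5c+2.
Then (5c+2)^5 - (5c+2) - 10 = 3125c^5 + 6250c^4 + 5000c^3 + 2000c^2 + 395c + 20 = 5(625c^5 + 1250c^4 + 1000c^3 + 400c^2 + 79c + 4).

5(625c^5 + 1250c^4 + 1000c^3 + 400c^2 + 79c + 4)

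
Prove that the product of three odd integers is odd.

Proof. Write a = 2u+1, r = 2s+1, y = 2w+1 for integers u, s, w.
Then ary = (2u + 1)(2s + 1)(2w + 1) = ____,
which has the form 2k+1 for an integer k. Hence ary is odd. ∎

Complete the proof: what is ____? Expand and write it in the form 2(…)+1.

(2u + 1)(2s + 1)(2w + 1) = 8suw + 4su + 4sw + 2s + 4uw + 2u + 2w + 1
= 2(4suw + 2su + 2sw + s + 2uw + u + w) + 1.
Since 4suw + 2su + 2sw + s + 2uw + u + w is an integer, the product is of the form 2k+1 for an integer k.

2(4suw + 2su + 2sw + s + 2uw + u + w) + 1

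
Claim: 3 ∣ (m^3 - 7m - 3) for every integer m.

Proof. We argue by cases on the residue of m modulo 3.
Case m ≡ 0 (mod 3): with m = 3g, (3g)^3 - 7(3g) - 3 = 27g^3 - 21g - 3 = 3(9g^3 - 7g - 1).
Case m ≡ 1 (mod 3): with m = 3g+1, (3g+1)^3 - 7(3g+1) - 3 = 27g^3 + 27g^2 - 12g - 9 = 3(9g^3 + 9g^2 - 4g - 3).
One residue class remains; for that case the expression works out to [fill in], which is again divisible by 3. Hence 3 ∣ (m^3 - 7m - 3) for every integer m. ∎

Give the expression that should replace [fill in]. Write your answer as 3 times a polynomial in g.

The residues treated are {0, 1}, so the missing case is m ≡ 2 (mod 3); write m = 3g+2.
Then (3g+2)^3 - 7(3g+2) - 3 = 27g^3 + 54g^2 + 15g - 9 = 3(9g^3 + 18g^2 + 5g - 3).

3(9g^3 + 18g^2 + 5g - 3)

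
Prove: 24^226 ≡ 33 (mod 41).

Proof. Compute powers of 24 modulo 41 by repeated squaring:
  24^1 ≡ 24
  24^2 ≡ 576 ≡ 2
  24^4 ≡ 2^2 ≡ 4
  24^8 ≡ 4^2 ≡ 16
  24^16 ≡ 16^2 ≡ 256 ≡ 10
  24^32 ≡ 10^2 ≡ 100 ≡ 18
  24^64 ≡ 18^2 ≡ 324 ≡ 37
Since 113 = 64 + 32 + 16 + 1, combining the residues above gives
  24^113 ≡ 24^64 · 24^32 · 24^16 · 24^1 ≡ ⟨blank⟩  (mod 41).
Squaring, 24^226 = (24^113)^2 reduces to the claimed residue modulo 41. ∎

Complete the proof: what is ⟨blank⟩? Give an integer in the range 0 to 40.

Multiply the listed residues: 37 · 18 · 10 · 24 = 666 → 6660 → 159840.
Reducing modulo 41: 159840 = 3898·41 + 22, so 24^113 ≡ 22.

22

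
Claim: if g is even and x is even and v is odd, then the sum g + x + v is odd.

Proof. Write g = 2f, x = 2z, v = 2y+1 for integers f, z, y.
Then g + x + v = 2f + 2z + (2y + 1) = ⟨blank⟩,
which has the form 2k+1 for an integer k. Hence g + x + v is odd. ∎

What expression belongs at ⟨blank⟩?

2(f + y + z) + 1

Expanding: 2f + 2z + (2y + 1) = 2f + 2y + 2z + 1.
Every term except the constant is even, so this is 2(f + y + z) + 1,
and f + y + z ∈ ℤ gives the required form.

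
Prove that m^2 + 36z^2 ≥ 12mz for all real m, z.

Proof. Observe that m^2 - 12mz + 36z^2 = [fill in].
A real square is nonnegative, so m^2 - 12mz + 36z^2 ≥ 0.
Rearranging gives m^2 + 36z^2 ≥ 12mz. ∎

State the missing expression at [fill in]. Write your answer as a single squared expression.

(m - 6z)^2

m^2 - 12mz + 36z^2 is a perfect-square trinomial: the outer terms are (m)^2 and (6z)^2, and the cross term is -2·m·6z.
So m^2 - 12mz + 36z^2 = (m - 6z)^2 ≥ 0.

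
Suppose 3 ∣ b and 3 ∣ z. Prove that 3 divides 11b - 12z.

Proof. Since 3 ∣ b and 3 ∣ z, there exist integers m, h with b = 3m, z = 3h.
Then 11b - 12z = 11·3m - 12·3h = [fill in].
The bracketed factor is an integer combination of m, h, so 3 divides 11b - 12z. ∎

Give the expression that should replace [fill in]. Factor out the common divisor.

3(-12h + 11m)

Each term has a factor of 3: 11·3m - 12·3h = 3·(-12h + 11m).
Since -12h + 11m is an integer, 3 ∣ (11b - 12z).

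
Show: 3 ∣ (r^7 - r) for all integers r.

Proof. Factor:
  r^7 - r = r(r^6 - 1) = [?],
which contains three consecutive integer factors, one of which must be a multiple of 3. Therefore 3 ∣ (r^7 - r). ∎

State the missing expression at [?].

r^6 - 1 = (r^2 - 1)(r^4 + r^2 + 1), and r^2 - 1 = (r-1)(r+1).
So r(r^6 - 1) = (r - 1)r(r + 1)(r^4 + r^2 + 1).

(r - 1)r(r + 1)(r^4 + r^2 + 1)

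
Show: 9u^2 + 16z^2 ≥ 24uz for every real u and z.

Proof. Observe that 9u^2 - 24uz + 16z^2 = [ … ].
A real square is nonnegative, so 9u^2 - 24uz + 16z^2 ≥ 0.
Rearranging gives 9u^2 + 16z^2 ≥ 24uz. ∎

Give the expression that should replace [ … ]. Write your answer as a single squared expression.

The leading and trailing coefficients are 3^2 and 4^2, and 24 = 2·3·4, so the trinomial is (3u - 4z)^2.
Hence 9u^2 - 24uz + 16z^2 ≥ 0.

(3u - 4z)^2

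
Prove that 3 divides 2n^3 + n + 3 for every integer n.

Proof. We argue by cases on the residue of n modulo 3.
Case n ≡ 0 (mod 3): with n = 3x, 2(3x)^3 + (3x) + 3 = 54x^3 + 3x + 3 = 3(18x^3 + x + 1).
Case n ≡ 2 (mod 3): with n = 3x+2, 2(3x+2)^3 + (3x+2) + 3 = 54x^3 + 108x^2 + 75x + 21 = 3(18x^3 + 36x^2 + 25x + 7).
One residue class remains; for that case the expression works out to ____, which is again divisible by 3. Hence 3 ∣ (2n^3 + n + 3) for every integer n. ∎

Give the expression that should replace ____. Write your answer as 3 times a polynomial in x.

3(18x^3 + 18x^2 + 7x + 2)

Only n ≡ 1 (mod 3) is unaccounted for. Put n = 3x+1:
2(3x+1)^3 + (3x+1) + 3 expands to 54x^3 + 54x^2 + 21x + 6,
and factoring out 3 leaves 3(18x^3 + 18x^2 + 7x + 2).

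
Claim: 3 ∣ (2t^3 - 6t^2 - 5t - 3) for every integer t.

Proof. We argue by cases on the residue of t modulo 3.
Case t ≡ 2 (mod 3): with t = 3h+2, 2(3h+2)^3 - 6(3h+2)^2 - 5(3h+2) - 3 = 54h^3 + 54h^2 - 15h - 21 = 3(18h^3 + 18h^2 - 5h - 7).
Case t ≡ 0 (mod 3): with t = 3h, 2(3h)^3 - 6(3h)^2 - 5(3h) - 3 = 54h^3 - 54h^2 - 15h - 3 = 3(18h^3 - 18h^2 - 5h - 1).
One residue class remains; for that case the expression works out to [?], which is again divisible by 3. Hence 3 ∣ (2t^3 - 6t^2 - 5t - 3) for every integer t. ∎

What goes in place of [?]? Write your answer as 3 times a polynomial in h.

3(18h^3 - 11h - 4)

The residues treated are {2, 0}, so the missing case is t ≡ 1 (mod 3); write t = 3h+1.
Then 2(3h+1)^3 - 6(3h+1)^2 - 5(3h+1) - 3 = 54h^3 - 33h - 12 = 3(18h^3 - 11h - 4).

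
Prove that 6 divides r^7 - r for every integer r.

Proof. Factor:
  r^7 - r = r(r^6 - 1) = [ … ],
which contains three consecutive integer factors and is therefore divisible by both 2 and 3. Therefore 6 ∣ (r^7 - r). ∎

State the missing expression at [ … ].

r^6 - 1 = (r^2 - 1)(r^4 + r^2 + 1), and r^2 - 1 = (r-1)(r+1).
So r(r^6 - 1) = (r - 1)r(r + 1)(r^4 + r^2 + 1).

(r - 1)r(r + 1)(r^4 + r^2 + 1)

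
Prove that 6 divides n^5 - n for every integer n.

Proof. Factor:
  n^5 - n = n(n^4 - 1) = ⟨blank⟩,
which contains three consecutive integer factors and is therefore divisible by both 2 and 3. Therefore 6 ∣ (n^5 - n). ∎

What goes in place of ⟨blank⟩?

n^4 - 1 = (n^2 - 1)(n^2 + 1), and n^2 - 1 = (n-1)(n+1).
So n(n^4 - 1) = (n - 1)n(n + 1)(n^2 + 1).

(n - 1)n(n + 1)(n^2 + 1)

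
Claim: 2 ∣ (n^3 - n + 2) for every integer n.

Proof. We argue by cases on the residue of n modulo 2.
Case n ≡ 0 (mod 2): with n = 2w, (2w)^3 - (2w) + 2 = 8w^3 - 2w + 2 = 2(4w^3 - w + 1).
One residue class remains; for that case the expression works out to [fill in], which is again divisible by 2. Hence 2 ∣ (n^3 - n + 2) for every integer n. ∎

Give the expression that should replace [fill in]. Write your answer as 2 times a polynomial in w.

2(4w^3 + 6w^2 + 2w + 1)

The residues treated are {0}, so the missing case is n ≡ 1 (mod 2); write n = 2w+1.
Then (2w+1)^3 - (2w+1) + 2 = 8w^3 + 12w^2 + 4w + 2 = 2(4w^3 + 6w^2 + 2w + 1).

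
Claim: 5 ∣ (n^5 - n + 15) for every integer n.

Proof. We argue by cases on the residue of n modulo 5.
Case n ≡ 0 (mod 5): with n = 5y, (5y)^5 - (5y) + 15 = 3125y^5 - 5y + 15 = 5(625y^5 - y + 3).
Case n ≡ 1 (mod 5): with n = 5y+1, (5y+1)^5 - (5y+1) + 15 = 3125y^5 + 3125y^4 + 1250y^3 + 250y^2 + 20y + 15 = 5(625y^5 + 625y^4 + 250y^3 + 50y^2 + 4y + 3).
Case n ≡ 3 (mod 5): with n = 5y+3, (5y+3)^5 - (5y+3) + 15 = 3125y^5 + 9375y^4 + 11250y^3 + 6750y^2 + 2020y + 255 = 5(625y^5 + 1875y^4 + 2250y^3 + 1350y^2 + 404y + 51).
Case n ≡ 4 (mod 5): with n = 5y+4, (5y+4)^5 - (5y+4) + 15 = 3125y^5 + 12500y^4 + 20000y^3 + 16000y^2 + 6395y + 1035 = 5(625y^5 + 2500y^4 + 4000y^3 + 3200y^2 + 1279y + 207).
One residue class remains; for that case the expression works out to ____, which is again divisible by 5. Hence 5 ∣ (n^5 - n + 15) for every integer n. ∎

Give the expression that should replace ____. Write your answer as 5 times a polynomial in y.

5(625y^5 + 1250y^4 + 1000y^3 + 400y^2 + 79y + 9)

The residues treated are {0, 1, 3, 4}, so the missing case is n ≡ 2 (mod 5); write n = 5y+2.
Then (5y+2)^5 - (5y+2) + 15 = 3125y^5 + 6250y^4 + 5000y^3 + 2000y^2 + 395y + 45 = 5(625y^5 + 1250y^4 + 1000y^3 + 400y^2 + 79y + 9).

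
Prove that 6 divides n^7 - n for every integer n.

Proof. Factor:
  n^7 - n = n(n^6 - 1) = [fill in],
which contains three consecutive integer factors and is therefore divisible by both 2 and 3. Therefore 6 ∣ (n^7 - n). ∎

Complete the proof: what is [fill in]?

(n - 1)n(n + 1)(n^4 + n^2 + 1)

n^6 - 1 = (n^2 - 1)(n^4 + n^2 + 1), and n^2 - 1 = (n-1)(n+1).
So n(n^6 - 1) = (n - 1)n(n + 1)(n^4 + n^2 + 1).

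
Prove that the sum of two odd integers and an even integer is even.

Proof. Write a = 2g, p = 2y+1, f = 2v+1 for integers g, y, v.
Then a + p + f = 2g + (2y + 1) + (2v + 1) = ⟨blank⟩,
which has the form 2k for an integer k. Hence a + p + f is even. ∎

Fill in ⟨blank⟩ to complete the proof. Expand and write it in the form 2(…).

2(g + v + y + 1)

Expanding: 2g + (2y + 1) + (2v + 1) = 2g + 2v + 2y + 2.
Every term is even; pulling out the factor of 2 gives 2(g + v + y + 1).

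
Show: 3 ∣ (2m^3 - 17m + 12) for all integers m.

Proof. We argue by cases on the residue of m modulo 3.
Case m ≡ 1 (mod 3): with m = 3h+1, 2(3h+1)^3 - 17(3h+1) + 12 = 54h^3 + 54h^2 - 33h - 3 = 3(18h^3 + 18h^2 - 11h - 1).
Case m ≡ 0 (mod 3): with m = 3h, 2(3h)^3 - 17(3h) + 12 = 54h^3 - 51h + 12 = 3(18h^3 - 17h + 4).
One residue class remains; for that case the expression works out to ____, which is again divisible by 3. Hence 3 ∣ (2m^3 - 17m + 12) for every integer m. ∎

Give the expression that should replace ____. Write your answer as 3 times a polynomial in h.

The residues treated are {1, 0}, so the missing case is m ≡ 2 (mod 3); write m = 3h+2.
Then 2(3h+2)^3 - 17(3h+2) + 12 = 54h^3 + 108h^2 + 21h - 6 = 3(18h^3 + 36h^2 + 7h - 2).

3(18h^3 + 36h^2 + 7h - 2)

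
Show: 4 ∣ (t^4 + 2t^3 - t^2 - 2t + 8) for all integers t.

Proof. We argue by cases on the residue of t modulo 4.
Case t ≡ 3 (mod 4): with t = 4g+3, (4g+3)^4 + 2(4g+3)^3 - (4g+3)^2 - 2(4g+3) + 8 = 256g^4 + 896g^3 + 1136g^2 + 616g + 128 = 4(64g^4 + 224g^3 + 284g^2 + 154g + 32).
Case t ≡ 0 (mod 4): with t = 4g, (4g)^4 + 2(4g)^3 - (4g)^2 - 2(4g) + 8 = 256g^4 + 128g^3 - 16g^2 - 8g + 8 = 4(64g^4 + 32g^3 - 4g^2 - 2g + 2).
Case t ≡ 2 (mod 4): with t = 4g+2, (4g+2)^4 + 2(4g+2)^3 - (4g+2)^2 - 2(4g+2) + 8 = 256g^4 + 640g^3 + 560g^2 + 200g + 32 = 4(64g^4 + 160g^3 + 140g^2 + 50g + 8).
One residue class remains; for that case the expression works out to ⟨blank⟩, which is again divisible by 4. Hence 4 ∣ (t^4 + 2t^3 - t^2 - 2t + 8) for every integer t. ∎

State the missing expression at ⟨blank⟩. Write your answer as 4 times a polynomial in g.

4(64g^4 + 96g^3 + 44g^2 + 6g + 2)

Only t ≡ 1 (mod 4) is unaccounted for. Put t = 4g+1:
(4g+1)^4 + 2(4g+1)^3 - (4g+1)^2 - 2(4g+1) + 8 expands to 256g^4 + 384g^3 + 176g^2 + 24g + 8,
and factoring out 4 leaves 4(64g^4 + 96g^3 + 44g^2 + 6g + 2).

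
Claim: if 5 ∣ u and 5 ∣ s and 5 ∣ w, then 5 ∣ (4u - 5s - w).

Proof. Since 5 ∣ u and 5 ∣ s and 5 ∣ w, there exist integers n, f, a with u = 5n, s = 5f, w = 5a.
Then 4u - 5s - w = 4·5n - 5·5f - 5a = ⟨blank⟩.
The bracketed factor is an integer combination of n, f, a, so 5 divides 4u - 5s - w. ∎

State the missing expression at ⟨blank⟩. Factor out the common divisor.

5(-a - 5f + 4n)

Pull the common 5 out of every term: 4·5n - 5·5f - 5a = 5(-a - 5f + 4n).
-a - 5f + 4n is an integer, which exhibits the divisibility.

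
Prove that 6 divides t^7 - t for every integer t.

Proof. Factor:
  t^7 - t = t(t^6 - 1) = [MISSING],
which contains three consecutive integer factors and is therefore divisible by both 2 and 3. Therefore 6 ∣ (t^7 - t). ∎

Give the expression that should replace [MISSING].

(t - 1)t(t + 1)(t^4 + t^2 + 1)

t^6 - 1 = (t^2 - 1)(t^4 + t^2 + 1), and t^2 - 1 = (t-1)(t+1).
So t(t^6 - 1) = (t - 1)t(t + 1)(t^4 + t^2 + 1).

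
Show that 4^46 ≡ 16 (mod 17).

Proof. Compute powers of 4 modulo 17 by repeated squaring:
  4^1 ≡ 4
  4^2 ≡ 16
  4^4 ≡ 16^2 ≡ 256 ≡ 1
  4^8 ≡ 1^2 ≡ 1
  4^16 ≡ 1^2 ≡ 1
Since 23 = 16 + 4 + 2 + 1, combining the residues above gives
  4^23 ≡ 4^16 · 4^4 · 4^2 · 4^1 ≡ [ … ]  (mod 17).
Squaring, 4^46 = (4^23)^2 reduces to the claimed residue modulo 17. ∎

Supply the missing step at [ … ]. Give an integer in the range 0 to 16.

13

Multiply the listed residues: 1 · 1 · 16 · 4 = 1 → 16 → 64.
Reducing modulo 17: 64 = 3·17 + 13, so 4^23 ≡ 13.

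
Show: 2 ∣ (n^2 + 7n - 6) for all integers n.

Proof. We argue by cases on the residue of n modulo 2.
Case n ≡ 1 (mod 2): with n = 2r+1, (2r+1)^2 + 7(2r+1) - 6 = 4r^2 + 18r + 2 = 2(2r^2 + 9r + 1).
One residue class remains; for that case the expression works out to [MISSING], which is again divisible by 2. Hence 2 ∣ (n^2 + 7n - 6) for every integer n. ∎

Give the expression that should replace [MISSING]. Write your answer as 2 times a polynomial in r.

Only n ≡ 0 (mod 2) is unaccounted for. Put n = 2r:
(2r)^2 + 7(2r) - 6 expands to 4r^2 + 14r - 6,
and factoring out 2 leaves 2(2r^2 + 7r - 3).

2(2r^2 + 7r - 3)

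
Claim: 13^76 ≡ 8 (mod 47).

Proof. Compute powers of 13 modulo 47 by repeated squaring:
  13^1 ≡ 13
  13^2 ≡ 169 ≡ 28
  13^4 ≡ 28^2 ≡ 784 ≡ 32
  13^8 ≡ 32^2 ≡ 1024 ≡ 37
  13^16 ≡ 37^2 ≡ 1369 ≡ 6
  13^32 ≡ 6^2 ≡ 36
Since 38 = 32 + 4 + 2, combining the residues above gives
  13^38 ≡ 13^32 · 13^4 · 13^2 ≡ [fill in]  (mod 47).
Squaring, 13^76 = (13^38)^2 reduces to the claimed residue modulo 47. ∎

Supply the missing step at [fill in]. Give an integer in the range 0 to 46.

14

Multiply the listed residues: 36 · 32 · 28 = 1152 → 32256.
Reducing modulo 47: 32256 = 686·47 + 14, so 13^38 ≡ 14.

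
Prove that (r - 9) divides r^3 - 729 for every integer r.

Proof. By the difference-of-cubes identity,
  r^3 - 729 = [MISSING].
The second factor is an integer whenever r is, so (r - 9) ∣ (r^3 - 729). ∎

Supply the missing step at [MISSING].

(r - 9)(r^2 + 9r + 81)

Polynomial division of r^3 - 729 by r - 9 leaves remainder 0 and quotient r^2 + 9r + 81.
Hence r^3 - 729 = (r - 9)(r^2 + 9r + 81).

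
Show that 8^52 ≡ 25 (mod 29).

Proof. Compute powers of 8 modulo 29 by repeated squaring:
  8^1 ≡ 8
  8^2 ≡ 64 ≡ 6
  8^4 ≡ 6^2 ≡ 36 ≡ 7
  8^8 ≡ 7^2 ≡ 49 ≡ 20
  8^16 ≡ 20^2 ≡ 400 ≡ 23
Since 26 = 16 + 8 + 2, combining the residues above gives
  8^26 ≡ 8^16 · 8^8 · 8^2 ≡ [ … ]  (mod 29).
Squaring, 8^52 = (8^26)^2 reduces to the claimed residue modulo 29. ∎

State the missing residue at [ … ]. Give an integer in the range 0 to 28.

5

Multiply the listed residues: 23 · 20 · 6 = 460 → 2760.
Reducing modulo 29: 2760 = 95·29 + 5, so 8^26 ≡ 5.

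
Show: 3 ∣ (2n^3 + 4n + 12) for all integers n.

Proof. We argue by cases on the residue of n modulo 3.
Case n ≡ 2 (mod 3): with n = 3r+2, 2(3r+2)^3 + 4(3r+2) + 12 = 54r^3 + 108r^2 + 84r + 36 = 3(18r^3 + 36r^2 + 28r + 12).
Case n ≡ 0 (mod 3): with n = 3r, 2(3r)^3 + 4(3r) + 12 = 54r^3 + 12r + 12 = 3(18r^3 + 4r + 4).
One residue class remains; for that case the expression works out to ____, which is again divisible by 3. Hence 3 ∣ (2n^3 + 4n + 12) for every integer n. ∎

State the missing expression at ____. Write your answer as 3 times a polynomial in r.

3(18r^3 + 18r^2 + 10r + 6)

Only n ≡ 1 (mod 3) is unaccounted for. Put n = 3r+1:
2(3r+1)^3 + 4(3r+1) + 12 expands to 54r^3 + 54r^2 + 30r + 18,
and factoring out 3 leaves 3(18r^3 + 18r^2 + 10r + 6).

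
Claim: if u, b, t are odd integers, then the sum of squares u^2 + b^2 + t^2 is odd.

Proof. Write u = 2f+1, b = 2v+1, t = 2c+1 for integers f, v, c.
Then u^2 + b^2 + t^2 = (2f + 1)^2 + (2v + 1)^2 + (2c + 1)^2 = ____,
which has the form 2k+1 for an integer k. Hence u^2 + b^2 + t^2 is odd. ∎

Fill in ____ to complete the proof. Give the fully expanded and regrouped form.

(2f + 1)^2 + (2v + 1)^2 + (2c + 1)^2 = 4c^2 + 4c + 4f^2 + 4f + 4v^2 + 4v + 3
= 2(2c^2 + 2c + 2f^2 + 2f + 2v^2 + 2v + 1) + 1.
Since 2c^2 + 2c + 2f^2 + 2f + 2v^2 + 2v + 1 is an integer, the sum of squares is of the form 2k+1 for an integer k.

2(2c^2 + 2c + 2f^2 + 2f + 2v^2 + 2v + 1) + 1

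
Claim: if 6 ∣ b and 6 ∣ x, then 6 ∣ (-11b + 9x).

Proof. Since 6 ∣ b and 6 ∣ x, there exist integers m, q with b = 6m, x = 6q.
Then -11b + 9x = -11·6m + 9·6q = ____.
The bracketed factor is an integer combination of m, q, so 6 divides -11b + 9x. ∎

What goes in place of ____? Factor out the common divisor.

Pull the common 6 out of every term: -11·6m + 9·6q = 6(-11m + 9q).
-11m + 9q is an integer, which exhibits the divisibility.

6(-11m + 9q)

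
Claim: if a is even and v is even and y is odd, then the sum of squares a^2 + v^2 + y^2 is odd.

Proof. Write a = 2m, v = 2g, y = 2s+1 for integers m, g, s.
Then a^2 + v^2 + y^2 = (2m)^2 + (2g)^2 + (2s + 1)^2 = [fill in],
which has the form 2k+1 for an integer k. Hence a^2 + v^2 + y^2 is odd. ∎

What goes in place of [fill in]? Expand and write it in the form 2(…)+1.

(2m)^2 + (2g)^2 + (2s + 1)^2 = 4g^2 + 4m^2 + 4s^2 + 4s + 1
= 2(2g^2 + 2m^2 + 2s^2 + 2s) + 1.
Since 2g^2 + 2m^2 + 2s^2 + 2s is an integer, the sum of squares is of the form 2k+1 for an integer k.

2(2g^2 + 2m^2 + 2s^2 + 2s) + 1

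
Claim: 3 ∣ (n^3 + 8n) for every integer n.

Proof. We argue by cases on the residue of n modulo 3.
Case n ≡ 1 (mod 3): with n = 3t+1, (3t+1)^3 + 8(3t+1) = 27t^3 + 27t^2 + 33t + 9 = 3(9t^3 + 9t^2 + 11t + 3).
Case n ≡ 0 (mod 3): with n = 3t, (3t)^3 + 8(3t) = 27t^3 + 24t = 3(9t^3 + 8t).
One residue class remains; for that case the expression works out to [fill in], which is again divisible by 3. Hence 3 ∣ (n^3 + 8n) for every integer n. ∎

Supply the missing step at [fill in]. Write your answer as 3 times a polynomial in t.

3(9t^3 + 18t^2 + 20t + 8)

Only n ≡ 2 (mod 3) is unaccounted for. Put n = 3t+2:
(3t+2)^3 + 8(3t+2) expands to 27t^3 + 54t^2 + 60t + 24,
and factoring out 3 leaves 3(9t^3 + 18t^2 + 20t + 8).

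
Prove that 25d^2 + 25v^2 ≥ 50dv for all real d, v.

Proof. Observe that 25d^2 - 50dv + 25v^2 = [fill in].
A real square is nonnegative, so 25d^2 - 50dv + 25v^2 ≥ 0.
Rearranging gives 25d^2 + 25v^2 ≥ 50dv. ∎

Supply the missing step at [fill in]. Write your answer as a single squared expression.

(5d - 5v)^2

25d^2 - 50dv + 25v^2 is a perfect-square trinomial: the outer terms are (5d)^2 and (5v)^2, and the cross term is -2·5d·5v.
So 25d^2 - 50dv + 25v^2 = (5d - 5v)^2 ≥ 0.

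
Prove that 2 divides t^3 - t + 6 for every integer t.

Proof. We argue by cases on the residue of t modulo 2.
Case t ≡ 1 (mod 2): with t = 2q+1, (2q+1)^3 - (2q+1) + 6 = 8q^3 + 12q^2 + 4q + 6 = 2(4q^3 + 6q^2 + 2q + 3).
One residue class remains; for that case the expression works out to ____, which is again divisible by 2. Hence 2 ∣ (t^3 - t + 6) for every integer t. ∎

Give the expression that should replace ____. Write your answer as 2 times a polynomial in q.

Only t ≡ 0 (mod 2) is unaccounted for. Put t = 2q:
(2q)^3 - (2q) + 6 expands to 8q^3 - 2q + 6,
and factoring out 2 leaves 2(4q^3 - q + 3).

2(4q^3 - q + 3)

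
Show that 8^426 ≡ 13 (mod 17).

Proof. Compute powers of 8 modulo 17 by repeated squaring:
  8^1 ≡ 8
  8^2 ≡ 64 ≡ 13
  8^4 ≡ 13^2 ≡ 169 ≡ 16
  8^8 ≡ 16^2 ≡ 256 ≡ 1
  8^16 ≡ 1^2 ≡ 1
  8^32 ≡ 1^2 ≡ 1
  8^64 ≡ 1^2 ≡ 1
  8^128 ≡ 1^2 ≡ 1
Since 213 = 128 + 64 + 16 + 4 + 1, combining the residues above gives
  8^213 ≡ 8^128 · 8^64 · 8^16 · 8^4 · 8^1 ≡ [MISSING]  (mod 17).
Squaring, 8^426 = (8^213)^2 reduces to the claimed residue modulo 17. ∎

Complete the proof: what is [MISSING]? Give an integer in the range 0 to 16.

Multiply the listed residues: 1 · 1 · 1 · 16 · 8 = 1 → 1 → 16 → 128.
Reducing modulo 17: 128 = 7·17 + 9, so 8^213 ≡ 9.

9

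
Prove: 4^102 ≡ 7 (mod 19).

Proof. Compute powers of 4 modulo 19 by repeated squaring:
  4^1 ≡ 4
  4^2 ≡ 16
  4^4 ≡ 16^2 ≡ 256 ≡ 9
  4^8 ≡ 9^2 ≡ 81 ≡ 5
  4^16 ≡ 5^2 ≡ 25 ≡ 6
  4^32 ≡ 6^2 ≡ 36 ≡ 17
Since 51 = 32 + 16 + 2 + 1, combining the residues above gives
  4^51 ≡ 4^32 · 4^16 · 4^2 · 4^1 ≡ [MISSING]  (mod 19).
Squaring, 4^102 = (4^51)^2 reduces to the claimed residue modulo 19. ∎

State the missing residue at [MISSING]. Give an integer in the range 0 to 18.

Multiply the listed residues: 17 · 6 · 16 · 4 = 102 → 1632 → 6528.
Reducing modulo 19: 6528 = 343·19 + 11, so 4^51 ≡ 11.

11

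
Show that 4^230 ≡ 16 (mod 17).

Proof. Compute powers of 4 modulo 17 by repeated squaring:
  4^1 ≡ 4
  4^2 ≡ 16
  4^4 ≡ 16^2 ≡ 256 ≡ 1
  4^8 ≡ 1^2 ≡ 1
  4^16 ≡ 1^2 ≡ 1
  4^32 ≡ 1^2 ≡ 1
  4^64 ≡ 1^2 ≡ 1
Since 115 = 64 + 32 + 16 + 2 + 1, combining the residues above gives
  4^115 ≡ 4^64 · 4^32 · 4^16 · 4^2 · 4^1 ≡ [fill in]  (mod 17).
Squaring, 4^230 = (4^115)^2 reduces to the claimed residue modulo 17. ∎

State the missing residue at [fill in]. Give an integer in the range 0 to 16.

13

4^64 · 4^32 · 4^16 · 4^2 · 4^1 ≡ 1 · 1 · 1 · 16 · 4 = 64.
64 mod 17 = 13, so 4^115 ≡ 13 (mod 17).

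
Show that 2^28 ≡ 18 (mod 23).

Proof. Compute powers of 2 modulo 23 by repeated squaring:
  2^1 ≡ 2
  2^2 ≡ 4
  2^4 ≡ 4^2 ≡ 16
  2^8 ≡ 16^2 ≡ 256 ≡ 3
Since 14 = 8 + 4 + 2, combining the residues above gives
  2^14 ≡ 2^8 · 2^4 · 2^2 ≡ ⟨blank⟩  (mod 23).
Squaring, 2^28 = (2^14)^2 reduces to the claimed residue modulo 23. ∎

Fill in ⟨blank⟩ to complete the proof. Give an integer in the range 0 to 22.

8

Multiply the listed residues: 3 · 16 · 4 = 48 → 192.
Reducing modulo 23: 192 = 8·23 + 8, so 2^14 ≡ 8.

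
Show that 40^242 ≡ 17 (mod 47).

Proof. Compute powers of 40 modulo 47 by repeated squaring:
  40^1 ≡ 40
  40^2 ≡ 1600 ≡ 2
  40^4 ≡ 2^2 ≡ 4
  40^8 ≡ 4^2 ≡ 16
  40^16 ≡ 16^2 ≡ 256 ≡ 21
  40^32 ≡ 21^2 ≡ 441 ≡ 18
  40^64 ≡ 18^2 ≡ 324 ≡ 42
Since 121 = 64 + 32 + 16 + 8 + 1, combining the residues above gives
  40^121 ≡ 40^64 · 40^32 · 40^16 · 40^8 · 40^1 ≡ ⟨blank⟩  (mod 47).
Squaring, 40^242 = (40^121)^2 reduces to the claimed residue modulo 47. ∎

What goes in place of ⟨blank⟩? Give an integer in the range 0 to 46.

39

Multiply the listed residues: 42 · 18 · 21 · 16 · 40 = 756 → 15876 → 254016 → 10160640.
Reducing modulo 47: 10160640 = 216183·47 + 39, so 40^121 ≡ 39.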